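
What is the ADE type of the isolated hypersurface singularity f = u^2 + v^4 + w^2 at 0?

A3

The Hessian of f at 0 has rank 2. Corank 1: A-series; mu = 3 gives A_3.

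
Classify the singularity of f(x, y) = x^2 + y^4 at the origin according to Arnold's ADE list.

The Hessian of f at 0 has rank 1. Corank 1: A-series; mu = 3 gives A_3.

A_{3}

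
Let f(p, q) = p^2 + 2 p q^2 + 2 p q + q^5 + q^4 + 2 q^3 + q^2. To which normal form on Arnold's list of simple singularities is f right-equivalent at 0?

A_4

The Hessian of f at 0 has rank 1. Corank 1: A-series; mu = 4 gives A_4.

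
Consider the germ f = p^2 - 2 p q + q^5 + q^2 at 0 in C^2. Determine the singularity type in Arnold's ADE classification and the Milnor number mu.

Type A_4, Milnor number mu = 4.

The Hessian of f at 0 has rank 1. Corank 1: A-series; mu = 4 gives A_4.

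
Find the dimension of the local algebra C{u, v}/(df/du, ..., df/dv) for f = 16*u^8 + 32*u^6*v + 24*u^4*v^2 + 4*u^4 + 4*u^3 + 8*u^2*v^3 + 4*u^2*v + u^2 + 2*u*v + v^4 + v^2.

The Hessian of f at 0 has rank 1. Corank 1: A-series; mu = 3 gives A_3.

3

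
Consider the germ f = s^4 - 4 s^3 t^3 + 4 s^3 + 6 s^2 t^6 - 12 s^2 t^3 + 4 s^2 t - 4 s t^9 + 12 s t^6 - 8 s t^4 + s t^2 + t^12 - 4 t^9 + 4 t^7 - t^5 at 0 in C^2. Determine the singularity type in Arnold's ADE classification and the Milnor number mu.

The Hessian of f at 0 has rank 0. Corank 2; j^3 = s*(2*s + t)^2 has shape L^2 M (L != M), so D-series; mu = 5 gives D_5.

Type D5, Milnor number mu = 5.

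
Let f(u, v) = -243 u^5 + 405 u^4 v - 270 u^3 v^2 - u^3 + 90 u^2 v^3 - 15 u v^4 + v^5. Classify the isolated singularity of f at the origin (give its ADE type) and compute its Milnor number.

Type E8, Milnor number mu = 8.

The Hessian of f at 0 has rank 0. Corank 2; j^3 = -u^3 is a perfect cube, so E-series; the 5-jet and mu = 8 give E_8.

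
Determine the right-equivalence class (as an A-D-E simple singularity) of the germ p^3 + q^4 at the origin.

E6

The Hessian of f at 0 has rank 0. Corank 2; j^3 = p^3 is a perfect cube, so E-series; the 4-jet and mu = 6 give E_6.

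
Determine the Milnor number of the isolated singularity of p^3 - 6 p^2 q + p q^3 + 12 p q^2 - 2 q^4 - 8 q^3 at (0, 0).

The Hessian of f at 0 has rank 0. Corank 2; j^3 = (p - 2*q)^3 is a perfect cube, so E-series; the 4-jet and mu = 7 give E_7.

7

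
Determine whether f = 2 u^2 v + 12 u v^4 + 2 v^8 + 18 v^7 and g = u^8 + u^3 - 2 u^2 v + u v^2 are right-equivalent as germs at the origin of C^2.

The Hessian of f at 0 has rank 0. Corank 2; j^3 = 2*u^2*v has shape L^2 M (L != M), so D-series; mu = 9 gives D_9. The Hessian of g at 0 has rank 0. Corank 2; j^3 = u*(u - v)^2 has shape L^2 M (L != M), so D-series; mu = 9 gives D_9. Both have type D_9, hence right-equivalent.

Yes.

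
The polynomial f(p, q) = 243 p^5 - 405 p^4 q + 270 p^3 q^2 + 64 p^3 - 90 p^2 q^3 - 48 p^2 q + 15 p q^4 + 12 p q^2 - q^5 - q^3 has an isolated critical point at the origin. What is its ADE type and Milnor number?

The Hessian of f at 0 is [[0, 0], [0, 0]] with rank 0, so corank 2. A Groebner basis of the Jacobian ideal J(f) in C{p,q} is {q^5, p*q^3 - 13*q^4/48, p^2 - p*q/2 + q^2/16}; counting standard monomials gives mu = 8. Corank 2; j^3 = (4*p - q)^3 is a perfect cube, so E-series; the 5-jet and mu = 8 give E_8.

Type E_{8}, Milnor number mu = 8.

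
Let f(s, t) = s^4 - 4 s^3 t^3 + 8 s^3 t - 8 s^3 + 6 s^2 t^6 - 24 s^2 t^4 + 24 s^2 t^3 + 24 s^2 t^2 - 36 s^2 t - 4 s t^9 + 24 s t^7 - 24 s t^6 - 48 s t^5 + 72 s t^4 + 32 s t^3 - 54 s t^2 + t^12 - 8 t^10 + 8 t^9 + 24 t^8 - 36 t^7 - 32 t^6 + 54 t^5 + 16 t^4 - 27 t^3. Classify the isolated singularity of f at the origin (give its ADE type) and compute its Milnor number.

The Hessian of f at 0 has rank 0. Corank 2; j^3 = -(2*s + 3*t)^3 is a perfect cube, so E-series; the 4-jet and mu = 6 give E_6.

Type E_6, Milnor number mu = 6.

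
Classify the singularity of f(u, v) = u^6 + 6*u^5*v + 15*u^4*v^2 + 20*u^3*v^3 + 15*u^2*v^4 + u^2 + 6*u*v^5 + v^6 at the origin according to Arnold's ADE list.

A_{5}

The Hessian of f at 0 has rank 1. Corank 1: A-series; mu = 5 gives A_5.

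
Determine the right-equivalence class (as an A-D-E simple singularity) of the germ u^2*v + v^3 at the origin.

D_4

The Hessian of f at 0 has rank 0. Corank 2; j^3 = v*(u^2 + v^2) splits into three distinct lines over C (the quadratic factor has nonzero discriminant), so D_4.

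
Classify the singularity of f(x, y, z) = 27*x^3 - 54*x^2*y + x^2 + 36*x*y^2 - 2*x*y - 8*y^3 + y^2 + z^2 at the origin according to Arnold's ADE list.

The Hessian of f at 0 is [[2, -2, 0], [-2, 2, 0], [0, 0, 2]] with rank 2, so corank 1. A Groebner basis of the Jacobian ideal J(f) in C{x,y,z} is {y^2, x - y, z}; counting standard monomials gives mu = 2. Corank 1: A-series; mu = 2 gives A_2.

A2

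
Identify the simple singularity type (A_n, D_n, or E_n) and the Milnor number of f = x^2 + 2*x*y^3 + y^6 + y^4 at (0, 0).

The Hessian of f at 0 is [[2, 0], [0, 0]] with rank 1, so corank 1. A Groebner basis of the Jacobian ideal J(f) in C{x,y} is {y^3, x}; counting standard monomials gives mu = 3. Corank 1: A-series; mu = 3 gives A_3.

Type A3, Milnor number mu = 3.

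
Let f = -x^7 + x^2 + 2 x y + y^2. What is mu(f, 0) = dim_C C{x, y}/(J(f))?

6

The Hessian of f at 0 has rank 1. Corank 1: A-series; mu = 6 gives A_6.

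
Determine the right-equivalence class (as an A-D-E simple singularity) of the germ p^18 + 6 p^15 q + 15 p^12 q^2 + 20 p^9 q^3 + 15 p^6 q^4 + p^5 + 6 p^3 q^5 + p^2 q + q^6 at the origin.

The Hessian of f at 0 is [[0, 0], [0, 0]] with rank 0, so corank 2. A Groebner basis of the Jacobian ideal J(f) in C{p,q} is {p^2/6 + q^5, p^3, p*q}; counting standard monomials gives mu = 7. Corank 2; j^3 = p^2*q has shape L^2 M (L != M), so D-series; mu = 7 gives D_7.

D_7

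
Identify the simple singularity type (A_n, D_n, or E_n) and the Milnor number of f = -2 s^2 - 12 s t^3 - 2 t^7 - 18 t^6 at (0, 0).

The Hessian of f at 0 has rank 1. Corank 1: A-series; mu = 6 gives A_6.

Type A_6, Milnor number mu = 6.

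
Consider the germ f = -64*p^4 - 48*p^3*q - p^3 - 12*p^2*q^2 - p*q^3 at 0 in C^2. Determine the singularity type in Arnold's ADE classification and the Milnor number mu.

Type E_{7}, Milnor number mu = 7.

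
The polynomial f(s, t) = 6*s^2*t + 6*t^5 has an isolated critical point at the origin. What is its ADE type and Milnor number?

Type D_{6}, Milnor number mu = 6.

The Hessian of f at 0 has rank 0. Corank 2; j^3 = 6*s^2*t has shape L^2 M (L != M), so D-series; mu = 6 gives D_6.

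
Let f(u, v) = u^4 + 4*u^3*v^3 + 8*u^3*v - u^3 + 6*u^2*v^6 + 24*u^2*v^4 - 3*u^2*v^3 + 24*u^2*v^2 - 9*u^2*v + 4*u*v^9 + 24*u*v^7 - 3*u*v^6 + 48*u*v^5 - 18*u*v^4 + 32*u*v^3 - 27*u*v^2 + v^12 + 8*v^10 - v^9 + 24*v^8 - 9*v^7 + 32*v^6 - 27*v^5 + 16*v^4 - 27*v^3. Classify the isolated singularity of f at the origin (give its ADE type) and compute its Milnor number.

The Hessian of f at 0 has rank 0. Corank 2; j^3 = -(u + 3*v)^3 is a perfect cube, so E-series; the 4-jet and mu = 6 give E_6.

Type E_6, Milnor number mu = 6.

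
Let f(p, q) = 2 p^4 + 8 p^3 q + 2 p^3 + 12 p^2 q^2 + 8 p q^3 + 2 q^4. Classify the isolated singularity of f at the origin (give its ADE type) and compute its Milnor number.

Type E_6, Milnor number mu = 6.

The Hessian of f at 0 has rank 0. Corank 2; j^3 = 2*p^3 is a perfect cube, so E-series; the 4-jet and mu = 6 give E_6.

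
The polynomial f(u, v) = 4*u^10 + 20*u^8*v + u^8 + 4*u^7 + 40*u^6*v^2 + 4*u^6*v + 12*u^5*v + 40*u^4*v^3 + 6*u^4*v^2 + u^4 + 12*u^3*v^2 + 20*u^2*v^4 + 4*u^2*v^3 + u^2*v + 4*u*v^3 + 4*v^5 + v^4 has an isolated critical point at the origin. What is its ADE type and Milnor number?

Type D_{5}, Milnor number mu = 5.

The Hessian of f at 0 is [[0, 0], [0, 0]] with rank 0, so corank 2. A Groebner basis of the Jacobian ideal J(f) in C{u,v} is {u*v^2, u*v/2 + v^3, u^2 - 2*u*v}; counting standard monomials gives mu = 5. Corank 2; j^3 = u^2*v has shape L^2 M (L != M), so D-series; mu = 5 gives D_5.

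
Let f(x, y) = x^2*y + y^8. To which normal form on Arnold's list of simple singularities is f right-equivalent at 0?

D9

The Hessian of f at 0 has rank 0. Corank 2; j^3 = x^2*y has shape L^2 M (L != M), so D-series; mu = 9 gives D_9.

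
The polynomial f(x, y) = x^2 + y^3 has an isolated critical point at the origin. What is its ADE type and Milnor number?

The Hessian of f at 0 has rank 1. Corank 1: A-series; mu = 2 gives A_2.

Type A_{2}, Milnor number mu = 2.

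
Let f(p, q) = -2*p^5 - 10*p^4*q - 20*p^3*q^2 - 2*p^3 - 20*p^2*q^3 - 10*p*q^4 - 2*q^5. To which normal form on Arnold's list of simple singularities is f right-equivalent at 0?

E_8

The Hessian of f at 0 is [[0, 0], [0, 0]] with rank 0, so corank 2. A Groebner basis of the Jacobian ideal J(f) in C{p,q} is {q^5, p*q^3 + q^4/4, p^2}; counting standard monomials gives mu = 8. Corank 2; j^3 = -2*p^3 is a perfect cube, so E-series; the 5-jet and mu = 8 give E_8.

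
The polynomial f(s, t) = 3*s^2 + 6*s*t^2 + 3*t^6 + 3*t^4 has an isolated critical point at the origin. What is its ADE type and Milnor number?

The Hessian of f at 0 is [[6, 0], [0, 0]] with rank 1, so corank 1. A Groebner basis of the Jacobian ideal J(f) in C{s,t} is {s^3, s^2*t, s + t^2}; counting standard monomials gives mu = 5. Corank 1: A-series; mu = 5 gives A_5.

Type A_{5}, Milnor number mu = 5.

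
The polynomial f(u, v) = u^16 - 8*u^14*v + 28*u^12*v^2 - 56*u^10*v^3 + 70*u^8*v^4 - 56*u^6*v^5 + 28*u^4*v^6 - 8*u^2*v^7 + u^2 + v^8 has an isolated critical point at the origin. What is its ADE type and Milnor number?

The Hessian of f at 0 has rank 1. Corank 1: A-series; mu = 7 gives A_7.

Type A_7, Milnor number mu = 7.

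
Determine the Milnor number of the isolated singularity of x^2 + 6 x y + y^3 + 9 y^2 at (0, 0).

The Hessian of f at 0 is [[2, 6], [6, 18]] with rank 1, so corank 1. A Groebner basis of the Jacobian ideal J(f) in C{x,y} is {y^2, x + 3*y}; counting standard monomials gives mu = 2. Corank 1: A-series; mu = 2 gives A_2.

2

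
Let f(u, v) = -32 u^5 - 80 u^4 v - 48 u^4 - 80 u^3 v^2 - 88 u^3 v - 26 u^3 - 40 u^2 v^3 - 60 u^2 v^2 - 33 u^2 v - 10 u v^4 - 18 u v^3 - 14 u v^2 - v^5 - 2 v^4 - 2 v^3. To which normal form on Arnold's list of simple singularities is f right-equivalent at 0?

D4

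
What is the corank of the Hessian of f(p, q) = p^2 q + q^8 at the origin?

2

Hessian at 0 has rank 0.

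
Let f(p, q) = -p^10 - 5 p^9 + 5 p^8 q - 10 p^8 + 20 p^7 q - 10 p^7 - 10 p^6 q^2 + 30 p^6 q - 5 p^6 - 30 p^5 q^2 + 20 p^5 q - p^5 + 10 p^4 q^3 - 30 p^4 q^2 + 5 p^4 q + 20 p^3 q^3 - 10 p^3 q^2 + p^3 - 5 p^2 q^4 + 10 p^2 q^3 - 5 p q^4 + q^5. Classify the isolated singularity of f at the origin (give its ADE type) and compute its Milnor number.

Type E8, Milnor number mu = 8.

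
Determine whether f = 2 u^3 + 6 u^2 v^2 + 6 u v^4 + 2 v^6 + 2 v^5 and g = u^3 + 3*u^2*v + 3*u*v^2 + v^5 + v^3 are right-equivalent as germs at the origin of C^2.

The Hessian of f at 0 has rank 0. Corank 2; j^3 = 2*u^3 is a perfect cube, so E-series; the 5-jet and mu = 8 give E_8. The Hessian of g at 0 has rank 0. Corank 2; j^3 = (u + v)^3 is a perfect cube, so E-series; the 5-jet and mu = 8 give E_8. Both have type E_8, hence right-equivalent.

Yes.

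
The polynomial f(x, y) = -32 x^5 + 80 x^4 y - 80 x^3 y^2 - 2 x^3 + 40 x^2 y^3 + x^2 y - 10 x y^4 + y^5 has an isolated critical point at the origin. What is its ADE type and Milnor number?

Type D_{6}, Milnor number mu = 6.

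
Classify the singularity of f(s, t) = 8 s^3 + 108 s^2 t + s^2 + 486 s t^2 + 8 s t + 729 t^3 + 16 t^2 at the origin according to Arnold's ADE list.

A_{2}

The Hessian of f at 0 is [[2, 8], [8, 32]] with rank 1, so corank 1. A Groebner basis of the Jacobian ideal J(f) in C{s,t} is {t^2, s + 4*t}; counting standard monomials gives mu = 2. Corank 1: A-series; mu = 2 gives A_2.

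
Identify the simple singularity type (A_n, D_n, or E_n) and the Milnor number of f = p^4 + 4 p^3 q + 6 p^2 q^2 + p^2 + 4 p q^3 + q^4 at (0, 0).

Type A3, Milnor number mu = 3.

The Hessian of f at 0 is [[2, 0], [0, 0]] with rank 1, so corank 1. A Groebner basis of the Jacobian ideal J(f) in C{p,q} is {q^3, p}; counting standard monomials gives mu = 3. Corank 1: A-series; mu = 3 gives A_3.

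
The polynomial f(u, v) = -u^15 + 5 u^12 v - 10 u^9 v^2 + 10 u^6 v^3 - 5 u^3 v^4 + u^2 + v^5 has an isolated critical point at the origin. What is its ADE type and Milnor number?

Type A_4, Milnor number mu = 4.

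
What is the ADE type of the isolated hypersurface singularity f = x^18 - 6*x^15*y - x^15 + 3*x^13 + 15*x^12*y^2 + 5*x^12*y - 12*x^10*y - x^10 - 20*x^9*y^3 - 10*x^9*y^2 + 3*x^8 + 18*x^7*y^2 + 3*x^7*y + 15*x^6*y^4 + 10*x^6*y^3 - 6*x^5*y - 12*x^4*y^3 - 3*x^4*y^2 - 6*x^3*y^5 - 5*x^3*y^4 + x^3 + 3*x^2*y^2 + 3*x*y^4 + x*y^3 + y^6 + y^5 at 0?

E_7

The Hessian of f at 0 has rank 0. Corank 2; j^3 = x^3 is a perfect cube, so E-series; the 4-jet and mu = 7 give E_7.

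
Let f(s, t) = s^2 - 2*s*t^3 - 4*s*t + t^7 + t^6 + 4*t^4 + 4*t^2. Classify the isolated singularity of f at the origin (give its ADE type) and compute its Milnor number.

Type A_6, Milnor number mu = 6.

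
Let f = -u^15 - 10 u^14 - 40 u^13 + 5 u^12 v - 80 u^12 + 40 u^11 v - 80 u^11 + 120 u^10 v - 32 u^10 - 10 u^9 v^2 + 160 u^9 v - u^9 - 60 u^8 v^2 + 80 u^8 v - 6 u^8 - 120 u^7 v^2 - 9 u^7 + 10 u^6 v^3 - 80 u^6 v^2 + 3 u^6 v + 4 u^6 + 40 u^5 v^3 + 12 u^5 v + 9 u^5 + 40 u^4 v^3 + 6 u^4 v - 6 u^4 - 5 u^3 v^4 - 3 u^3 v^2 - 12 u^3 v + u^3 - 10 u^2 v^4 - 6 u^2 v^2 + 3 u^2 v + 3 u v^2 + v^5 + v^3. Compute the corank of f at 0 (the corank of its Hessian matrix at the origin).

2

The Hessian at 0 is [[0, 0], [0, 0]] of rank 0; hence corank 2.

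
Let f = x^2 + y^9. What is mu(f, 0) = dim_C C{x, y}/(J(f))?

8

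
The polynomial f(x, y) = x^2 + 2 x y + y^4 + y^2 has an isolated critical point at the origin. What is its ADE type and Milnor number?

The Hessian of f at 0 has rank 1. Corank 1: A-series; mu = 3 gives A_3.

Type A_3, Milnor number mu = 3.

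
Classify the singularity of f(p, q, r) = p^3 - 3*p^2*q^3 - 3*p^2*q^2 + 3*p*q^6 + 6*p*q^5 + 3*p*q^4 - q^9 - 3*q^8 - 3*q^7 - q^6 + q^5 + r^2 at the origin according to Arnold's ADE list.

E_{8}

The Hessian of f at 0 has rank 1. Corank 2; j^3 = p^3 is a perfect cube, so E-series; the 5-jet and mu = 8 give E_8.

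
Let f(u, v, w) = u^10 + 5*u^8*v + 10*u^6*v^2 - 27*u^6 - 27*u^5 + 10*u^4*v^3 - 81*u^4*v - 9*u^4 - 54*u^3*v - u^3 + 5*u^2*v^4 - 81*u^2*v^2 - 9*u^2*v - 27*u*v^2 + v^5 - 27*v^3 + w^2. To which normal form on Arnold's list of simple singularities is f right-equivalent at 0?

E_{8}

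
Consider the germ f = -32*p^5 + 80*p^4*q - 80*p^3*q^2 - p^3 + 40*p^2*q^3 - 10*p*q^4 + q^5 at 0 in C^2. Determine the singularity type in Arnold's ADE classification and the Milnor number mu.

Type E_8, Milnor number mu = 8.

The Hessian of f at 0 has rank 0. Corank 2; j^3 = -p^3 is a perfect cube, so E-series; the 5-jet and mu = 8 give E_8.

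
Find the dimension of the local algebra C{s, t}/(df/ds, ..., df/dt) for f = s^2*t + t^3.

4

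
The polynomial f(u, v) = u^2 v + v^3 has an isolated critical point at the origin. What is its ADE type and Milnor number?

Type D_4, Milnor number mu = 4.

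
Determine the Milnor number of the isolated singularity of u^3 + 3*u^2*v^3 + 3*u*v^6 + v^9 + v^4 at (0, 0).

6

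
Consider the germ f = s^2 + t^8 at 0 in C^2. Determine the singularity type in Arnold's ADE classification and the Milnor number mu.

The Hessian of f at 0 is [[2, 0], [0, 0]] with rank 1, so corank 1. A Groebner basis of the Jacobian ideal J(f) in C{s,t} is {t^7, s}; counting standard monomials gives mu = 7. Corank 1: A-series; mu = 7 gives A_7.

Type A7, Milnor number mu = 7.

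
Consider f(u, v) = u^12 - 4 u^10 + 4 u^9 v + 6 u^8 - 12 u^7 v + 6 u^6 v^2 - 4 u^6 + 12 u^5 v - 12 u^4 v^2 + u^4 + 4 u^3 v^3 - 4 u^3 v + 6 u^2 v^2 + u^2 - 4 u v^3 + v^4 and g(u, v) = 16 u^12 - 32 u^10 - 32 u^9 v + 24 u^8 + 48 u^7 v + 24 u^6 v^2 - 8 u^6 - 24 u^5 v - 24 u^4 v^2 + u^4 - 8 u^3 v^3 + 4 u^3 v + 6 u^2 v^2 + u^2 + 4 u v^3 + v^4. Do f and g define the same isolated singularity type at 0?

Yes.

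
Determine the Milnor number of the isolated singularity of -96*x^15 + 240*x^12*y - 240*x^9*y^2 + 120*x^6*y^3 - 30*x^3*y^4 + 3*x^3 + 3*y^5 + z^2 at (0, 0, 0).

The Hessian of f at 0 is [[0, 0, 0], [0, 0, 0], [0, 0, 2]] with rank 1, so corank 2. A Groebner basis of the Jacobian ideal J(f) in C{x,y,z} is {y^4, x^2, z}; counting standard monomials gives mu = 8. Corank 2; j^3 = 3*x^3 is a perfect cube, so E-series; the 5-jet and mu = 8 give E_8.

8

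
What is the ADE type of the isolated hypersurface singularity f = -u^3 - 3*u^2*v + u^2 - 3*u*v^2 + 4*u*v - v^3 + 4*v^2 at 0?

The Hessian of f at 0 has rank 1. Corank 1: A-series; mu = 2 gives A_2.

A2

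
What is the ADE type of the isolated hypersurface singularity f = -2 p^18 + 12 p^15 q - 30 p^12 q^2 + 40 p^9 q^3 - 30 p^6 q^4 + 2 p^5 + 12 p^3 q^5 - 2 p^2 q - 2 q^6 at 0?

D7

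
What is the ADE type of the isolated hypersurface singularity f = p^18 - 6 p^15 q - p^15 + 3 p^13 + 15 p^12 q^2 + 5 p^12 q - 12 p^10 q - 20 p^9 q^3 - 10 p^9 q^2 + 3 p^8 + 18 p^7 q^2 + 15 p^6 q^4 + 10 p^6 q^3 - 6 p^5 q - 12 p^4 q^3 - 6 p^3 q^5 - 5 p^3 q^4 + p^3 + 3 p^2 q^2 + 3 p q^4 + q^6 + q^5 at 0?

The Hessian of f at 0 has rank 0. Corank 2; j^3 = p^3 is a perfect cube, so E-series; the 5-jet and mu = 8 give E_8.

E_8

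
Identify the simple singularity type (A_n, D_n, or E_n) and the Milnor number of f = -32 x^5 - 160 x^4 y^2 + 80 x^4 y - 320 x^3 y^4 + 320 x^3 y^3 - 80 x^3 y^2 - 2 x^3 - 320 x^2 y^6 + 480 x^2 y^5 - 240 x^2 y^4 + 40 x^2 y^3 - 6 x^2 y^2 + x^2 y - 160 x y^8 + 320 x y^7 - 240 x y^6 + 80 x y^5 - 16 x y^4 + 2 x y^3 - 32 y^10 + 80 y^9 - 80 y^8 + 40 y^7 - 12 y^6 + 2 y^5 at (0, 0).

The Hessian of f at 0 has rank 0. Corank 2; j^3 = -x^2*(2*x - y) has shape L^2 M (L != M), so D-series; mu = 6 gives D_6.

Type D_6, Milnor number mu = 6.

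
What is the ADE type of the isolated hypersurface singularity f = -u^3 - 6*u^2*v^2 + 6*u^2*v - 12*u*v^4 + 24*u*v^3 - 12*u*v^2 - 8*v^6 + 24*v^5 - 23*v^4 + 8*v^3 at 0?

E_{6}

The Hessian of f at 0 has rank 0. Corank 2; j^3 = -(u - 2*v)^3 is a perfect cube, so E-series; the 4-jet and mu = 6 give E_6.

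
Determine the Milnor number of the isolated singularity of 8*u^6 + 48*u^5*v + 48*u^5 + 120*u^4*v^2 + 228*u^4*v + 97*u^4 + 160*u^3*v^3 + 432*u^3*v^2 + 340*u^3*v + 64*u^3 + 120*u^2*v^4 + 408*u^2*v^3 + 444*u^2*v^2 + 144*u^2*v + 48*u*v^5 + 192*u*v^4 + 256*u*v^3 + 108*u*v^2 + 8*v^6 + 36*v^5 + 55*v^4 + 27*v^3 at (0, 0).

6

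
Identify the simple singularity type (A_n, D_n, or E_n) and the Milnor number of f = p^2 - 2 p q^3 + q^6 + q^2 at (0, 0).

Type A_1, Milnor number mu = 1.

The Hessian of f at 0 is [[2, 0], [0, 2]] with rank 2, so corank 0. A Groebner basis of the Jacobian ideal J(f) in C{p,q} is {p, q}; counting standard monomials gives mu = 1. Corank 0: nondegenerate Morse point, so A_1.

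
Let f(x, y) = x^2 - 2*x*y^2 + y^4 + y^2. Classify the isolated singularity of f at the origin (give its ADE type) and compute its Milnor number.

Type A_1, Milnor number mu = 1.

The Hessian of f at 0 has rank 2. Corank 0: nondegenerate Morse point, so A_1.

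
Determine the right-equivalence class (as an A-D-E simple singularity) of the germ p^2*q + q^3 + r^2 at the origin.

D_{4}

The Hessian of f at 0 has rank 1. Corank 2; j^3 = q*(p^2 + q^2) splits into three distinct lines over C (the quadratic factor has nonzero discriminant), so D_4.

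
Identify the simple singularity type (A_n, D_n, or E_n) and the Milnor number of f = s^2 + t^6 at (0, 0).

Type A5, Milnor number mu = 5.

The Hessian of f at 0 is [[2, 0], [0, 0]] with rank 1, so corank 1. A Groebner basis of the Jacobian ideal J(f) in C{s,t} is {t^5, s}; counting standard monomials gives mu = 5. Corank 1: A-series; mu = 5 gives A_5.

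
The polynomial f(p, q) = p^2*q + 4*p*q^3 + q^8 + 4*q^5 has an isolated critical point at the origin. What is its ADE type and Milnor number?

Type D_9, Milnor number mu = 9.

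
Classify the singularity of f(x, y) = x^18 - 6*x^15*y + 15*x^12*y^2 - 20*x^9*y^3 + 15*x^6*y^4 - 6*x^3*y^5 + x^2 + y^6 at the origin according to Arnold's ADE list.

The Hessian of f at 0 has rank 1. Corank 1: A-series; mu = 5 gives A_5.

A_5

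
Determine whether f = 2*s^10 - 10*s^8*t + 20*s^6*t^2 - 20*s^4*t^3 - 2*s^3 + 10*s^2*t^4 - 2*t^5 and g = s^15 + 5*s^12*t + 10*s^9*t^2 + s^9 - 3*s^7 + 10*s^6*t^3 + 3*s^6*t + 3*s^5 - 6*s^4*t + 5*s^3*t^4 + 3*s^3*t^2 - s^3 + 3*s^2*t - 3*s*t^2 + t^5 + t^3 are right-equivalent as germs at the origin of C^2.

Yes.

The Hessian of f at 0 has rank 0. Corank 2; j^3 = -2*s^3 is a perfect cube, so E-series; the 5-jet and mu = 8 give E_8. The Hessian of g at 0 has rank 0. Corank 2; j^3 = -(s - t)^3 is a perfect cube, so E-series; the 5-jet and mu = 8 give E_8. Both have type E_8, hence right-equivalent.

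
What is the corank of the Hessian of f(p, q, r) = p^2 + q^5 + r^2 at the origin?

1

The Hessian at 0 is [[2, 0, 0], [0, 0, 0], [0, 0, 2]] of rank 2; hence corank 1.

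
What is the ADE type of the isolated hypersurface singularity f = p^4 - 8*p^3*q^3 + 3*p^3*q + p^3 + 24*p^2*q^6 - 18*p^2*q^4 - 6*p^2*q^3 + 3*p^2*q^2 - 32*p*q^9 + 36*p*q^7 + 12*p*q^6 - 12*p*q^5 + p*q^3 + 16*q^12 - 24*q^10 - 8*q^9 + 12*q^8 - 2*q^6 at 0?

E7

The Hessian of f at 0 has rank 0. Corank 2; j^3 = p^3 is a perfect cube, so E-series; the 4-jet and mu = 7 give E_7.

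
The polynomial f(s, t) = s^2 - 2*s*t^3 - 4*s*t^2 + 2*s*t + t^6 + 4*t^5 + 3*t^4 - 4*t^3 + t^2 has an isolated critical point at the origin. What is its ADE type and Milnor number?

The Hessian of f at 0 is [[2, 2], [2, 2]] with rank 1, so corank 1. A Groebner basis of the Jacobian ideal J(f) in C{s,t} is {s^2 - s/2 - t/2, s*t + s/2 + t/2, -s/2 + t^2 - t/2}; counting standard monomials gives mu = 3. Corank 1: A-series; mu = 3 gives A_3.

Type A_3, Milnor number mu = 3.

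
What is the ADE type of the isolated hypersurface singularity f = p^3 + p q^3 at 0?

E_{7}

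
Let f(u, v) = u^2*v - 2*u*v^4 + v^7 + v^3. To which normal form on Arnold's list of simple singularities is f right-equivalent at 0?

D_{4}

The Hessian of f at 0 has rank 0. Corank 2; j^3 = v*(u^2 + v^2) splits into three distinct lines over C (the quadratic factor has nonzero discriminant), so D_4.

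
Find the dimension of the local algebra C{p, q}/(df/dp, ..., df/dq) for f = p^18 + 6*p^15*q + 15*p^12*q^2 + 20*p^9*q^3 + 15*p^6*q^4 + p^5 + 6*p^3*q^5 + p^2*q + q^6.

The Hessian of f at 0 has rank 0. Corank 2; j^3 = p^2*q has shape L^2 M (L != M), so D-series; mu = 7 gives D_7.

7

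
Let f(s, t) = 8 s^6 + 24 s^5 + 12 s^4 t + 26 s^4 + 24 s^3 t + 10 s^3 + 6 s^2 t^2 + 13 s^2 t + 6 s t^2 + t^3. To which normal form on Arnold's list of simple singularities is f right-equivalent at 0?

The Hessian of f at 0 has rank 0. Corank 2; j^3 = (2*s + t)*(5*s^2 + 4*s*t + t^2) splits into three distinct lines over C (the quadratic factor has nonzero discriminant), so D_4.

D_{4}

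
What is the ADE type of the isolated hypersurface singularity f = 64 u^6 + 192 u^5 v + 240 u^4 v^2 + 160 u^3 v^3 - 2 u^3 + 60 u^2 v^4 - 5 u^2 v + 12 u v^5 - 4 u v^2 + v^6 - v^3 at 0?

D_{7}

The Hessian of f at 0 has rank 0. Corank 2; j^3 = -(u + v)^2*(2*u + v) has shape L^2 M (L != M), so D-series; mu = 7 gives D_7.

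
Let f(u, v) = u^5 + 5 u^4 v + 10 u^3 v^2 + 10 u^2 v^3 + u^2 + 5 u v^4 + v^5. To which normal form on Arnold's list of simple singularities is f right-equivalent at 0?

A_{4}

The Hessian of f at 0 is [[2, 0], [0, 0]] with rank 1, so corank 1. A Groebner basis of the Jacobian ideal J(f) in C{u,v} is {v^4, u}; counting standard monomials gives mu = 4. Corank 1: A-series; mu = 4 gives A_4.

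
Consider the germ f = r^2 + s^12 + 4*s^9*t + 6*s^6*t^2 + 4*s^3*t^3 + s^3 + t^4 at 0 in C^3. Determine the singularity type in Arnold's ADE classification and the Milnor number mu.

The Hessian of f at 0 is [[0, 0, 0], [0, 0, 0], [0, 0, 2]] with rank 1, so corank 2. A Groebner basis of the Jacobian ideal J(f) in C{s,t,r} is {t^3, s^2, r}; counting standard monomials gives mu = 6. Corank 2; j^3 = s^3 is a perfect cube, so E-series; the 4-jet and mu = 6 give E_6.

Type E_6, Milnor number mu = 6.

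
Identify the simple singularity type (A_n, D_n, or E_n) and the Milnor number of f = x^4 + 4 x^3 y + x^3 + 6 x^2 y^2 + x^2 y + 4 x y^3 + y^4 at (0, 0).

Type D_{5}, Milnor number mu = 5.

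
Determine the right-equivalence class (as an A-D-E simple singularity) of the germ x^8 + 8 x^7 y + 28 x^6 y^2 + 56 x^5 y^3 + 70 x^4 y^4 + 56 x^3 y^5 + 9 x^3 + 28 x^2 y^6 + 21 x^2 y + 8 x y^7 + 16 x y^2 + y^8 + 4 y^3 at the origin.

The Hessian of f at 0 is [[0, 0], [0, 0]] with rank 0, so corank 2. A Groebner basis of the Jacobian ideal J(f) in C{x,y} is {-6561*x*y/8 + y^7 - 2187*y^2/4, x*y^2 + 2*y^3/3, x^2 + 5*x*y/3 + 2*y^2/3}; counting standard monomials gives mu = 9. Corank 2; j^3 = (x + y)*(3*x + 2*y)^2 has shape L^2 M (L != M), so D-series; mu = 9 gives D_9.

D9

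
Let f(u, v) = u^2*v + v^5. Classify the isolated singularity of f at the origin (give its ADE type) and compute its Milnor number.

Type D_{6}, Milnor number mu = 6.

The Hessian of f at 0 is [[0, 0], [0, 0]] with rank 0, so corank 2. A Groebner basis of the Jacobian ideal J(f) in C{u,v} is {u^2/5 + v^4, u^3, u*v}; counting standard monomials gives mu = 6. Corank 2; j^3 = u^2*v has shape L^2 M (L != M), so D-series; mu = 6 gives D_6.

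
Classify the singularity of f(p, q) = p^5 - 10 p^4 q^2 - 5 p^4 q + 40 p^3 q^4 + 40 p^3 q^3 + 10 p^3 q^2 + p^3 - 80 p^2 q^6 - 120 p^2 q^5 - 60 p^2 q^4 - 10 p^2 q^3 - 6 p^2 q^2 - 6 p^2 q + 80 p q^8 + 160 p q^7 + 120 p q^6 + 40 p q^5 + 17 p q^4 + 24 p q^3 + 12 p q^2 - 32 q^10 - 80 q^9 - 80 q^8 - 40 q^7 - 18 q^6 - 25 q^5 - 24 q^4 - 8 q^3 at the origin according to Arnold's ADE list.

E8

The Hessian of f at 0 is [[0, 0], [0, 0]] with rank 0, so corank 2. A Groebner basis of the Jacobian ideal J(f) in C{p,q} is {7*p^2/16 + p*q^3 - 7*p*q^2/4 - 7*p*q/4 + 7*q^3/2 + 7*q^2/4, p^2/4 - p*q^2 - p*q + q^4 + 2*q^3 + q^2, p^3 - 3*p^2/2 - 6*p*q^2 + 6*p*q + 4*q^3 - 6*q^2, p^2*q - p^2/4 - 3*p*q^2 + p*q + 2*q^3 - q^2}; counting standard monomials gives mu = 8. Corank 2; j^3 = (p - 2*q)^3 is a perfect cube, so E-series; the 5-jet and mu = 8 give E_8.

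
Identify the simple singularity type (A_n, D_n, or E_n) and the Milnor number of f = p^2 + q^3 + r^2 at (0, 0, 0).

The Hessian of f at 0 has rank 2. Corank 1: A-series; mu = 2 gives A_2.

Type A_{2}, Milnor number mu = 2.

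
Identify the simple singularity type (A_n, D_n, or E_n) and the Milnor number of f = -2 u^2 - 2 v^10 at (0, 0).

Type A_{9}, Milnor number mu = 9.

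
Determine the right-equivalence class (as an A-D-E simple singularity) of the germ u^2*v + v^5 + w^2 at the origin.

D_6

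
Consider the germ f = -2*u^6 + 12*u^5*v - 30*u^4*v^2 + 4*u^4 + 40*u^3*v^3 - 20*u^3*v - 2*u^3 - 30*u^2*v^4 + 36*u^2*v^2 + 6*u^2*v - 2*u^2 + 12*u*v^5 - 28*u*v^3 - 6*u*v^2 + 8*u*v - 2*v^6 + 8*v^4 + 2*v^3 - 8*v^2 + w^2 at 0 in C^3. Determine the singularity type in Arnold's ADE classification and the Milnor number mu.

The Hessian of f at 0 has rank 2. Corank 1: A-series; mu = 2 gives A_2.

Type A_2, Milnor number mu = 2.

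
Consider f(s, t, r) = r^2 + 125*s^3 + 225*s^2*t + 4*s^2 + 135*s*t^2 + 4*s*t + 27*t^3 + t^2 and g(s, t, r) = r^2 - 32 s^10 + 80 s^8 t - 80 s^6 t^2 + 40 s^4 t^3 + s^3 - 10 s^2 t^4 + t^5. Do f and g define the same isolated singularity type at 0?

No.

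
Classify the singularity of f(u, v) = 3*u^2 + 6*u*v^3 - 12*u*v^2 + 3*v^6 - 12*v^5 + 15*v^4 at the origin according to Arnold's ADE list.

A_{3}

The Hessian of f at 0 has rank 1. Corank 1: A-series; mu = 3 gives A_3.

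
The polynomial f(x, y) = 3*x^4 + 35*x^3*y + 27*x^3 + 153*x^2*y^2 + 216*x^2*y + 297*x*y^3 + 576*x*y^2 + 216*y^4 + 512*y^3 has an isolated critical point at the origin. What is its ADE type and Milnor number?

Type E7, Milnor number mu = 7.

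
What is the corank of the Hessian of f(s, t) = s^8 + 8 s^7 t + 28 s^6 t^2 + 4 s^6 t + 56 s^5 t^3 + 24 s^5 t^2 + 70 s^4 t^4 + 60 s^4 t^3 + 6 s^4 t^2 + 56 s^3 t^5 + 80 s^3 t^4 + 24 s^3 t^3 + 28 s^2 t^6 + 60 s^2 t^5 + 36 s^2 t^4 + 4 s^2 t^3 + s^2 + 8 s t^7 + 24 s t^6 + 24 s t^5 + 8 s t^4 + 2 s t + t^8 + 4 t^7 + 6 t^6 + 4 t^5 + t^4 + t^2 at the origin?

1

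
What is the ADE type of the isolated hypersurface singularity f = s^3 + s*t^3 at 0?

E7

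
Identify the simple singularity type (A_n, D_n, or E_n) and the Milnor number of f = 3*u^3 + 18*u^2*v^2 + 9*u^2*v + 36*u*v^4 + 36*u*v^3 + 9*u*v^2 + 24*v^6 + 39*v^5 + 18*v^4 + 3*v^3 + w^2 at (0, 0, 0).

The Hessian of f at 0 has rank 1. Corank 2; j^3 = 3*(u + v)^3 is a perfect cube, so E-series; the 5-jet and mu = 8 give E_8.

Type E_{8}, Milnor number mu = 8.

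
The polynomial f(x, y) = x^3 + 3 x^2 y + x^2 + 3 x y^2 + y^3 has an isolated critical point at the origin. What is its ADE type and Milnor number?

Type A_{2}, Milnor number mu = 2.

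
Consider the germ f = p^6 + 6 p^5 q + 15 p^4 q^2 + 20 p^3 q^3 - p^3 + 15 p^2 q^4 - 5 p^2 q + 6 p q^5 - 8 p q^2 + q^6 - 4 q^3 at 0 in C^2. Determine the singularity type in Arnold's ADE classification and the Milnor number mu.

Type D7, Milnor number mu = 7.

The Hessian of f at 0 has rank 0. Corank 2; j^3 = -(p + q)*(p + 2*q)^2 has shape L^2 M (L != M), so D-series; mu = 7 gives D_7.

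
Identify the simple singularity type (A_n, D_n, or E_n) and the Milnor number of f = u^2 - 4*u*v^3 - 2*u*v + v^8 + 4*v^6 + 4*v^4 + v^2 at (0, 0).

Type A_{7}, Milnor number mu = 7.

The Hessian of f at 0 has rank 1. Corank 1: A-series; mu = 7 gives A_7.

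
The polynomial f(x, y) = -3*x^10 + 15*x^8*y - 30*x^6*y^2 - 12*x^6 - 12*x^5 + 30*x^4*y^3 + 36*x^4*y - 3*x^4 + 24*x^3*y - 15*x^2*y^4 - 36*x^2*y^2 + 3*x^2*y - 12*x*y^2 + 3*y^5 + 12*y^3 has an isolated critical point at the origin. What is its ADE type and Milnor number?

The Hessian of f at 0 has rank 0. Corank 2; j^3 = 3*y*(x - 2*y)^2 has shape L^2 M (L != M), so D-series; mu = 6 gives D_6.

Type D_6, Milnor number mu = 6.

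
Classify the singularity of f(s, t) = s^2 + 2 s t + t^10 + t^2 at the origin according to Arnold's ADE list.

A_9

The Hessian of f at 0 has rank 1. Corank 1: A-series; mu = 9 gives A_9.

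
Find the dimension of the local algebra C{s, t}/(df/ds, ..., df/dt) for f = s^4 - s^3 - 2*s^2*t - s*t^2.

5

The Hessian of f at 0 has rank 0. Corank 2; j^3 = -s*(s + t)^2 has shape L^2 M (L != M), so D-series; mu = 5 gives D_5.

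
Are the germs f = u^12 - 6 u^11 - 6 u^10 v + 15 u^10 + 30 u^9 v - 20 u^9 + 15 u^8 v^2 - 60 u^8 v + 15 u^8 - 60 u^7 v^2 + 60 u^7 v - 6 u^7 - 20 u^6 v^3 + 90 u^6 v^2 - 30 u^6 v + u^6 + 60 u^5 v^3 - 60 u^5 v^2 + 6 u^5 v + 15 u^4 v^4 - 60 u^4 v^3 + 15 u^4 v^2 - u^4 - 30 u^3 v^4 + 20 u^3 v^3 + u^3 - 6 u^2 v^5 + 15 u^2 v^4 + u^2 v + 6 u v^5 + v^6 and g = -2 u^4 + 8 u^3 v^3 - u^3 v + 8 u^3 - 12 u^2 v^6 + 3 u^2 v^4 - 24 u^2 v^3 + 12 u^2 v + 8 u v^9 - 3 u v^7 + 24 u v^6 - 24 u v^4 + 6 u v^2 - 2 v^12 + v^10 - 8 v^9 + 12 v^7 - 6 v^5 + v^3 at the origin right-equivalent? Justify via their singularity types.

The Hessian of f at 0 is [[0, 0], [0, 0]] with rank 0, so corank 2. A Groebner basis of the Jacobian ideal J(f) in C{u,v} is {-u*v/6 + v^5, u*v^2, u^2 + u*v}; counting standard monomials gives mu = 7. Corank 2; j^3 = u^2*(u + v) has shape L^2 M (L != M), so D-series; mu = 7 gives D_7. The Hessian of g at 0 is [[0, 0], [0, 0]] with rank 0, so corank 2. A Groebner basis of the Jacobian ideal J(g) in C{u,v} is {768*u^2 + 768*u*v + v^4 + 8*v^3 + 192*v^2, u^3 - 12*u^2 - 12*u*v - 3*v^2, u^2*v + 24*u^2 + 24*u*v + 6*v^2, -32*u^2 + u*v^2 - 32*u*v + v^3/6 - 8*v^2}; counting standard monomials gives mu = 7. Corank 2; j^3 = (2*u + v)^3 is a perfect cube, so E-series; the 4-jet and mu = 7 give E_7. f is D_7 but g is E_7, hence not right-equivalent.

No.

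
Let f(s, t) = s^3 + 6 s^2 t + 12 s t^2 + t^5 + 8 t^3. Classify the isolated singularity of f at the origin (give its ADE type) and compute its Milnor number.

The Hessian of f at 0 is [[0, 0], [0, 0]] with rank 0, so corank 2. A Groebner basis of the Jacobian ideal J(f) in C{s,t} is {t^4, s^2 + 4*s*t + 4*t^2}; counting standard monomials gives mu = 8. Corank 2; j^3 = (s + 2*t)^3 is a perfect cube, so E-series; the 5-jet and mu = 8 give E_8.

Type E8, Milnor number mu = 8.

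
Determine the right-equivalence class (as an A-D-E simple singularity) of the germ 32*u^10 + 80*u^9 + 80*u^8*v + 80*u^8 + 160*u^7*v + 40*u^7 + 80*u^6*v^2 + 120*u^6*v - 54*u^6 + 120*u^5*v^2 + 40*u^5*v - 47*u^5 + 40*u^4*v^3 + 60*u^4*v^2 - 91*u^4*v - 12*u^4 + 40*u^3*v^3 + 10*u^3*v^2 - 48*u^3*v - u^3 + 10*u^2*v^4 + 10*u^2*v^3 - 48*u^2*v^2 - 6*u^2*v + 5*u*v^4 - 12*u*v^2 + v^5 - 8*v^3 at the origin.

E_8

The Hessian of f at 0 has rank 0. Corank 2; j^3 = -(u + 2*v)^3 is a perfect cube, so E-series; the 5-jet and mu = 8 give E_8.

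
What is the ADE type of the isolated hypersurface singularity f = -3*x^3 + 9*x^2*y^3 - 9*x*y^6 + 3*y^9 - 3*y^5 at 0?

The Hessian of f at 0 has rank 0. Corank 2; j^3 = -3*x^3 is a perfect cube, so E-series; the 5-jet and mu = 8 give E_8.

E8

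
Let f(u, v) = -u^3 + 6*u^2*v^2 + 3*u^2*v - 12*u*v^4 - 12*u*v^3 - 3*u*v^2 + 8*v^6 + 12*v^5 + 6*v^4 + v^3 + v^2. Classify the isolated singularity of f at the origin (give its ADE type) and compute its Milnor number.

The Hessian of f at 0 has rank 1. Corank 1: A-series; mu = 2 gives A_2.

Type A_2, Milnor number mu = 2.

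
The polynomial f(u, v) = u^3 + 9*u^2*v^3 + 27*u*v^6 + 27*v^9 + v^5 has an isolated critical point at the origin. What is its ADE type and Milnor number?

The Hessian of f at 0 has rank 0. Corank 2; j^3 = u^3 is a perfect cube, so E-series; the 5-jet and mu = 8 give E_8.

Type E8, Milnor number mu = 8.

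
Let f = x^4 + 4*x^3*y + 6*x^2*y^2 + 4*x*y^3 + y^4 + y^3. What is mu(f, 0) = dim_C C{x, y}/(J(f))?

6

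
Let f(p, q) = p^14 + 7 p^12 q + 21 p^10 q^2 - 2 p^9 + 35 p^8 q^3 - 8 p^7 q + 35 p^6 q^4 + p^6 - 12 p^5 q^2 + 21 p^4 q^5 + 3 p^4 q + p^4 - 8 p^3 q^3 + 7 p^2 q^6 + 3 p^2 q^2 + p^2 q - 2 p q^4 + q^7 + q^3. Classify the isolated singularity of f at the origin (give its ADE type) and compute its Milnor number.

Type D_4, Milnor number mu = 4.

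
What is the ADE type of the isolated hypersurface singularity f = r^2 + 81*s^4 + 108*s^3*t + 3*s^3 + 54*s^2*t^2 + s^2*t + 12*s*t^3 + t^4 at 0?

The Hessian of f at 0 is [[0, 0, 0], [0, 0, 0], [0, 0, 2]] with rank 1, so corank 2. A Groebner basis of the Jacobian ideal J(f) in C{s,t,r} is {s*t^2, -s*t/12 + t^3, s^2 + s*t/3, r}; counting standard monomials gives mu = 5. Corank 2; j^3 = s^2*(3*s + t) has shape L^2 M (L != M), so D-series; mu = 5 gives D_5.

D_5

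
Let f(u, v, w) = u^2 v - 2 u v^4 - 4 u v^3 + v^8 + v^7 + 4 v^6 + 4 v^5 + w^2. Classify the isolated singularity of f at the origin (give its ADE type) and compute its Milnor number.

The Hessian of f at 0 has rank 1. Corank 2; j^3 = u^2*v has shape L^2 M (L != M), so D-series; mu = 9 gives D_9.

Type D9, Milnor number mu = 9.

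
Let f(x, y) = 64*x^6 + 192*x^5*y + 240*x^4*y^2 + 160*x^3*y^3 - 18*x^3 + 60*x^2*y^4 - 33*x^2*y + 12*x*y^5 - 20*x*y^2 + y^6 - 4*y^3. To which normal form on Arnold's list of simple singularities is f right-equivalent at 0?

The Hessian of f at 0 has rank 0. Corank 2; j^3 = -(2*x + y)*(3*x + 2*y)^2 has shape L^2 M (L != M), so D-series; mu = 7 gives D_7.

D_7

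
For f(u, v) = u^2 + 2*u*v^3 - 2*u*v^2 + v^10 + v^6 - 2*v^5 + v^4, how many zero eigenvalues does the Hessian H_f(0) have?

1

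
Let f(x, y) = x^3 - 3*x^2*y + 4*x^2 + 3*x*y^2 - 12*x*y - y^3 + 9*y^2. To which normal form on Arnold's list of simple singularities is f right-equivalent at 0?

A2

The Hessian of f at 0 has rank 1. Corank 1: A-series; mu = 2 gives A_2.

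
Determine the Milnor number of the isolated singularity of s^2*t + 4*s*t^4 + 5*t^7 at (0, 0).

8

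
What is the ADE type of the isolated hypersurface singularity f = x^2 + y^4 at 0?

A_{3}

The Hessian of f at 0 has rank 1. Corank 1: A-series; mu = 3 gives A_3.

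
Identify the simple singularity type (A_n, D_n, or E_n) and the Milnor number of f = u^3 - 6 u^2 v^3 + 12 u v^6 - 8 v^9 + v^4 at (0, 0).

The Hessian of f at 0 has rank 0. Corank 2; j^3 = u^3 is a perfect cube, so E-series; the 4-jet and mu = 6 give E_6.

Type E_{6}, Milnor number mu = 6.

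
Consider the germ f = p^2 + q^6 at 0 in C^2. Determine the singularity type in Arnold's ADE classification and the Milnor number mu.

The Hessian of f at 0 is [[2, 0], [0, 0]] with rank 1, so corank 1. A Groebner basis of the Jacobian ideal J(f) in C{p,q} is {q^5, p}; counting standard monomials gives mu = 5. Corank 1: A-series; mu = 5 gives A_5.

Type A5, Milnor number mu = 5.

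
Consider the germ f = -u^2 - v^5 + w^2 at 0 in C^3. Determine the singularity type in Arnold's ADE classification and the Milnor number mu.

The Hessian of f at 0 is [[-2, 0, 0], [0, 0, 0], [0, 0, 2]] with rank 2, so corank 1. A Groebner basis of the Jacobian ideal J(f) in C{u,v,w} is {v^4, u, w}; counting standard monomials gives mu = 4. Corank 1: A-series; mu = 4 gives A_4.

Type A_{4}, Milnor number mu = 4.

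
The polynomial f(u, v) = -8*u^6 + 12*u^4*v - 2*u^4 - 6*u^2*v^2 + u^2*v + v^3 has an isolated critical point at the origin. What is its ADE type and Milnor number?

Type D4, Milnor number mu = 4.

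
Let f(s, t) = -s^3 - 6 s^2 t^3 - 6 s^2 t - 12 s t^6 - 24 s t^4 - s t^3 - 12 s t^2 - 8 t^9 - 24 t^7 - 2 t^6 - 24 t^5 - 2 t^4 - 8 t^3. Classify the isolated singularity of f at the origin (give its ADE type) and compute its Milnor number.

The Hessian of f at 0 has rank 0. Corank 2; j^3 = -(s + 2*t)^3 is a perfect cube, so E-series; the 4-jet and mu = 7 give E_7.

Type E_{7}, Milnor number mu = 7.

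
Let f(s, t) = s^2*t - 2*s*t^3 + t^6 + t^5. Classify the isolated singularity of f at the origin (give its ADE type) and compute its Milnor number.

Type D7, Milnor number mu = 7.

The Hessian of f at 0 has rank 0. Corank 2; j^3 = s^2*t has shape L^2 M (L != M), so D-series; mu = 7 gives D_7.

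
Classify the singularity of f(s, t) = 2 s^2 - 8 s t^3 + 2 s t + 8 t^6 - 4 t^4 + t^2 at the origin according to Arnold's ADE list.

A1

The Hessian of f at 0 has rank 2. Corank 0: nondegenerate Morse point, so A_1.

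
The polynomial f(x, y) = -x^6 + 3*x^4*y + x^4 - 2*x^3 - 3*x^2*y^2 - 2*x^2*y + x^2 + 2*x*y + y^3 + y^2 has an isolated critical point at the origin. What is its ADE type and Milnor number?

Type A2, Milnor number mu = 2.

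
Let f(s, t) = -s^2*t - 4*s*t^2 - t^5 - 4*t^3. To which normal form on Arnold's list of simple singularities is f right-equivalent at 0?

D6

The Hessian of f at 0 has rank 0. Corank 2; j^3 = -t*(s + 2*t)^2 has shape L^2 M (L != M), so D-series; mu = 6 gives D_6.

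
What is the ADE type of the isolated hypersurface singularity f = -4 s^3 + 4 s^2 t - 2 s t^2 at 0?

D_{4}

The Hessian of f at 0 is [[0, 0], [0, 0]] with rank 0, so corank 2. A Groebner basis of the Jacobian ideal J(f) in C{s,t} is {t^3, s^2 + t^2/2, s*t + t^2/2}; counting standard monomials gives mu = 4. Corank 2; j^3 = -2*s*(2*s^2 - 2*s*t + t^2) splits into three distinct lines over C (the quadratic factor has nonzero discriminant), so D_4.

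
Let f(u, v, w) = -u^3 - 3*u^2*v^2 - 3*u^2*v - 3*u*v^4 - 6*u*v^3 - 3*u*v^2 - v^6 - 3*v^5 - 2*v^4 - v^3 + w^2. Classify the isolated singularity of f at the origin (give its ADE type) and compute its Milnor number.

The Hessian of f at 0 has rank 1. Corank 2; j^3 = -(u + v)^3 is a perfect cube, so E-series; the 4-jet and mu = 6 give E_6.

Type E_{6}, Milnor number mu = 6.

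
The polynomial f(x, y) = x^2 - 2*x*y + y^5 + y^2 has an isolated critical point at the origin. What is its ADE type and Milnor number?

Type A_{4}, Milnor number mu = 4.

The Hessian of f at 0 has rank 1. Corank 1: A-series; mu = 4 gives A_4.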